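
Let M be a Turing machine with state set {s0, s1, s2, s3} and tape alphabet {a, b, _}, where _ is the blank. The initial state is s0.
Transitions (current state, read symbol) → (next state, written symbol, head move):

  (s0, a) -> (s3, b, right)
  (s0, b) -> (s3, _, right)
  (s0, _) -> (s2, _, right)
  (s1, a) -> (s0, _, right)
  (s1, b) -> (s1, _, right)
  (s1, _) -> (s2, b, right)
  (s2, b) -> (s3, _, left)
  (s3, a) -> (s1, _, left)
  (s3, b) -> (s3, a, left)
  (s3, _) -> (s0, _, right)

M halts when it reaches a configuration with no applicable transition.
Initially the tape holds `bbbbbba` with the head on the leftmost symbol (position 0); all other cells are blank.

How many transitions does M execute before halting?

23

s0 | [b]bbbbba_   read b → write _, move right, go to s3
s3 | _[b]bbbba_   read b → write a, move left, go to s3
s3 | [_]abbbba_   read _ → write _, move right, go to s0
s0 | _[a]bbbba_   read a → write b, move right, go to s3
s3 | _b[b]bbba_   read b → write a, move left, go to s3
s3 | _[b]abbba_   read b → write a, move left, go to s3
s3 | [_]aabbba_   read _ → write _, move right, go to s0
s0 | _[a]abbba_   read a → write b, move right, go to s3
s3 | _b[a]bbba_   read a → write _, move left, go to s1
s1 | _[b]_bbba_   read b → write _, move right, go to s1
s1 | __[_]bbba_   read _ → write b, move right, go to s2
s2 | __b[b]bba_   read b → write _, move left, go to s3
s3 | __[b]_bba_   read b → write a, move left, go to s3
s3 | _[_]a_bba_   read _ → write _, move right, go to s0
s0 | __[a]_bba_   read a → write b, move right, go to s3
s3 | __b[_]bba_   read _ → write _, move right, go to s0
s0 | __b_[b]ba_   read b → write _, move right, go to s3
s3 | __b__[b]a_   read b → write a, move left, go to s3
s3 | __b_[_]aa_   read _ → write _, move right, go to s0
s0 | __b__[a]a_   read a → write b, move right, go to s3
s3 | __b__b[a]_   read a → write _, move left, go to s1
s1 | __b__[b]__   read b → write _, move right, go to s1
s1 | __b___[_]_   read _ → write b, move right, go to s2
s2 | __b___b[_]
M halts after 23 transitions.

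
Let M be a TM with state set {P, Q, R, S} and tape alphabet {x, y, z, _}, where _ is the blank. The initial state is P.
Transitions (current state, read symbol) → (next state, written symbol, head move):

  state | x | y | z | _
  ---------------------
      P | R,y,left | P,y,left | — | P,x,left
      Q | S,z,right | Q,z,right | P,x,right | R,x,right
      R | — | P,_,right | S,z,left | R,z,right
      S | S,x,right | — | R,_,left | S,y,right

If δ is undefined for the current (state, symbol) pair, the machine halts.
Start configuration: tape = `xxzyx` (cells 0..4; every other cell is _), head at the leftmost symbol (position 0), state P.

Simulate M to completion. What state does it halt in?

state=P head=0 tape=_[x]xzyx   (P,x)→(R,y,left)
state=R head=-1 tape=[_]yxzyx   (R,_)→(R,z,right)
state=R head=0 tape=z[y]xzyx   (R,y)→(P,_,right)
state=P head=1 tape=z_[x]zyx   (P,x)→(R,y,left)
state=R head=0 tape=z[_]yzyx   (R,_)→(R,z,right)
state=R head=1 tape=zz[y]zyx   (R,y)→(P,_,right)
state=P head=2 tape=zz_[z]yx
No transition is defined for (P, z); M halts in state P.

P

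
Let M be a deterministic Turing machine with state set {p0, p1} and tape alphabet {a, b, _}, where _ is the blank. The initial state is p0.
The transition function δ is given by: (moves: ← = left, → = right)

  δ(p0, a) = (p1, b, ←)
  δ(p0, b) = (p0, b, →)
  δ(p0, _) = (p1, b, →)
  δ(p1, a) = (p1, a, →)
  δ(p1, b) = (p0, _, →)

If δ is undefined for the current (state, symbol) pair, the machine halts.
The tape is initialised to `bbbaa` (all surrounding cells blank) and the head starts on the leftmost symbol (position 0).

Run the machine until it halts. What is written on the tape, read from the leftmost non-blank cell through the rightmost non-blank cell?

bb__bb

state=p0 head=0 tape=[b]bbaa__   (p0,b)→(p0,b,→)
state=p0 head=1 tape=b[b]baa__   (p0,b)→(p0,b,→)
state=p0 head=2 tape=bb[b]aa__   (p0,b)→(p0,b,→)
state=p0 head=3 tape=bbb[a]a__   (p0,a)→(p1,b,←)
state=p1 head=2 tape=bb[b]ba__   (p1,b)→(p0,_,→)
state=p0 head=3 tape=bb_[b]a__   (p0,b)→(p0,b,→)
state=p0 head=4 tape=bb_b[a]__   (p0,a)→(p1,b,←)
state=p1 head=3 tape=bb_[b]b__   (p1,b)→(p0,_,→)
state=p0 head=4 tape=bb__[b]__   (p0,b)→(p0,b,→)
state=p0 head=5 tape=bb__b[_]_   (p0,_)→(p1,b,→)
state=p1 head=6 tape=bb__bb[_]
The non-blank tape span at halt is bb__bb.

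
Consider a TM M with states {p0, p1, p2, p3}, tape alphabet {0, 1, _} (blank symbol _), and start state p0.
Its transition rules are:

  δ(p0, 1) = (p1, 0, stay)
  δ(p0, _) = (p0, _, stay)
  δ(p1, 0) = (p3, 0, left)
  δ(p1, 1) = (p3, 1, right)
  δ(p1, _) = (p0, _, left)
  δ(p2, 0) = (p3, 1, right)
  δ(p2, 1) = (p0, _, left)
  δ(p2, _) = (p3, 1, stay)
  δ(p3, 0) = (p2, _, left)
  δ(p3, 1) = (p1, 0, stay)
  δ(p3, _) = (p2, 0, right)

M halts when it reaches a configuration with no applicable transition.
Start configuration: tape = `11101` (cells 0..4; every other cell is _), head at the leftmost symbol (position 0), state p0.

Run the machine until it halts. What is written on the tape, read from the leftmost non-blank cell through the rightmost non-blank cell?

010__101

state=p0 head=0 tape=___[1]1101   (p0,1)→(p1,0,stay)
state=p1 head=0 tape=___[0]1101   (p1,0)→(p3,0,left)
state=p3 head=-1 tape=__[_]01101   (p3,_)→(p2,0,right)
state=p2 head=0 tape=__0[0]1101   (p2,0)→(p3,1,right)
state=p3 head=1 tape=__01[1]101   (p3,1)→(p1,0,stay)
state=p1 head=1 tape=__01[0]101   (p1,0)→(p3,0,left)
state=p3 head=0 tape=__0[1]0101   (p3,1)→(p1,0,stay)
state=p1 head=0 tape=__0[0]0101   (p1,0)→(p3,0,left)
state=p3 head=-1 tape=__[0]00101   (p3,0)→(p2,_,left)
state=p2 head=-2 tape=_[_]_00101   (p2,_)→(p3,1,stay)
state=p3 head=-2 tape=_[1]_00101   (p3,1)→(p1,0,stay)
state=p1 head=-2 tape=_[0]_00101   (p1,0)→(p3,0,left)
state=p3 head=-3 tape=[_]0_00101   (p3,_)→(p2,0,right)
state=p2 head=-2 tape=0[0]_00101   (p2,0)→(p3,1,right)
state=p3 head=-1 tape=01[_]00101   (p3,_)→(p2,0,right)
state=p2 head=0 tape=010[0]0101   (p2,0)→(p3,1,right)
state=p3 head=1 tape=0101[0]101   (p3,0)→(p2,_,left)
state=p2 head=0 tape=010[1]_101   (p2,1)→(p0,_,left)
state=p0 head=-1 tape=01[0]__101
The non-blank tape span at halt is 010__101.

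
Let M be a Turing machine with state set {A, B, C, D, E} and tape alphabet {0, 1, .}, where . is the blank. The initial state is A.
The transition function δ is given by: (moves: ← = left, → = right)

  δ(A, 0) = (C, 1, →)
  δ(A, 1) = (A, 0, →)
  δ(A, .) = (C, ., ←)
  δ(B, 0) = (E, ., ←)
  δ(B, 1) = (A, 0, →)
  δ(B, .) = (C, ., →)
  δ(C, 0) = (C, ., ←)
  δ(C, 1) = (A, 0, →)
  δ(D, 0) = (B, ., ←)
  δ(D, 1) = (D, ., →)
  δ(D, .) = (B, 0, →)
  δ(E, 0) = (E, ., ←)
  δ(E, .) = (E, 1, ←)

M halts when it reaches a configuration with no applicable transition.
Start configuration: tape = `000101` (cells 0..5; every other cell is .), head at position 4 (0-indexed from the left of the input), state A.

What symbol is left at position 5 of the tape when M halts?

.

A | .0001[0]1.   read 0 → write 1, move →, go to C
C | .00011[1].   read 1 → write 0, move →, go to A
A | .000110[.]   read . → write ., move ←, go to C
C | .00011[0].   read 0 → write ., move ←, go to C
C | .0001[1]..   read 1 → write 0, move →, go to A
A | .00010[.].   read . → write ., move ←, go to C
C | .0001[0]..   read 0 → write ., move ←, go to C
C | .000[1]...   read 1 → write 0, move →, go to A
A | .0000[.]..   read . → write ., move ←, go to C
C | .000[0]...   read 0 → write ., move ←, go to C
C | .00[0]....   read 0 → write ., move ←, go to C
C | .0[0].....   read 0 → write ., move ←, go to C
C | .[0]......   read 0 → write ., move ←, go to C
C | [.].......
Cell 5 holds . when M halts.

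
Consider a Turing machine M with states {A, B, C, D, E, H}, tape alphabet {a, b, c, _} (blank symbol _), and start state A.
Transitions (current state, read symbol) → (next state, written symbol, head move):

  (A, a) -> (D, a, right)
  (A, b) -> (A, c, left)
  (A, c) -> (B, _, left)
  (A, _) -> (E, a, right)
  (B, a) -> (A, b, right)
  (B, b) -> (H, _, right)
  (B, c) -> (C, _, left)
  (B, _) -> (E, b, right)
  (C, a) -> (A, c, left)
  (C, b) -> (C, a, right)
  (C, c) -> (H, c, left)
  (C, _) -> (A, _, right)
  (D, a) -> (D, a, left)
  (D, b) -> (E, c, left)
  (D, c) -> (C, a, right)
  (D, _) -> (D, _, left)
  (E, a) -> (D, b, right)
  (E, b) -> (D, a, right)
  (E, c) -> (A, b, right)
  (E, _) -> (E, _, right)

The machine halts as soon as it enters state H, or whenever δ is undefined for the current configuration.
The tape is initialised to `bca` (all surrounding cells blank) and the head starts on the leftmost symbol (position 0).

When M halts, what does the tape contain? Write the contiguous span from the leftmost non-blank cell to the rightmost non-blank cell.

state=A head=0 tape=_[b]ca   (A,b)→(A,c,left)
state=A head=-1 tape=[_]cca   (A,_)→(E,a,right)
state=E head=0 tape=a[c]ca   (E,c)→(A,b,right)
state=A head=1 tape=ab[c]a   (A,c)→(B,_,left)
state=B head=0 tape=a[b]_a   (B,b)→(H,_,right)
state=H head=1 tape=a_[_]a
The non-blank tape span at halt is a__a.

a__a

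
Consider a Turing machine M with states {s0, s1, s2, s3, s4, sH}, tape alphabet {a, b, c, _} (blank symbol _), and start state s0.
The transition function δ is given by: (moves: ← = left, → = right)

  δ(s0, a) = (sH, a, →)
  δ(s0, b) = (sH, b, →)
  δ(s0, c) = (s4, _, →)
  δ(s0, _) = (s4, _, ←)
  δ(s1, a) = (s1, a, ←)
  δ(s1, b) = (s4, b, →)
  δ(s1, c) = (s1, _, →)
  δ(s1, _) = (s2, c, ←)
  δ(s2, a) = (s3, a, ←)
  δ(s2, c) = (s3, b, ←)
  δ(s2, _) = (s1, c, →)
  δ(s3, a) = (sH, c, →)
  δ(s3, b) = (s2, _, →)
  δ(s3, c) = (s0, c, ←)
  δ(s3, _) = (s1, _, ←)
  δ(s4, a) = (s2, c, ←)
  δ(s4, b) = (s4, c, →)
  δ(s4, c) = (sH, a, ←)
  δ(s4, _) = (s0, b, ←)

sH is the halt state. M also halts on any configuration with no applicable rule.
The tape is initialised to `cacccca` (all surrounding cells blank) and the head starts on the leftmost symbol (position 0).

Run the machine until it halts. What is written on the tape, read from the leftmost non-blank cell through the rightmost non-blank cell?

state=s0 head=0 tape=[c]acccca   (s0,c)→(s4,_,→)
state=s4 head=1 tape=_[a]cccca   (s4,a)→(s2,c,←)
state=s2 head=0 tape=[_]ccccca   (s2,_)→(s1,c,→)
state=s1 head=1 tape=c[c]cccca   (s1,c)→(s1,_,→)
state=s1 head=2 tape=c_[c]ccca   (s1,c)→(s1,_,→)
state=s1 head=3 tape=c__[c]cca   (s1,c)→(s1,_,→)
state=s1 head=4 tape=c___[c]ca   (s1,c)→(s1,_,→)
state=s1 head=5 tape=c____[c]a   (s1,c)→(s1,_,→)
state=s1 head=6 tape=c_____[a]   (s1,a)→(s1,a,←)
state=s1 head=5 tape=c____[_]a   (s1,_)→(s2,c,←)
state=s2 head=4 tape=c___[_]ca   (s2,_)→(s1,c,→)
state=s1 head=5 tape=c___c[c]a   (s1,c)→(s1,_,→)
state=s1 head=6 tape=c___c_[a]   (s1,a)→(s1,a,←)
state=s1 head=5 tape=c___c[_]a   (s1,_)→(s2,c,←)
state=s2 head=4 tape=c___[c]ca   (s2,c)→(s3,b,←)
state=s3 head=3 tape=c__[_]bca   (s3,_)→(s1,_,←)
state=s1 head=2 tape=c_[_]_bca   (s1,_)→(s2,c,←)
state=s2 head=1 tape=c[_]c_bca   (s2,_)→(s1,c,→)
state=s1 head=2 tape=cc[c]_bca   (s1,c)→(s1,_,→)
state=s1 head=3 tape=cc_[_]bca   (s1,_)→(s2,c,←)
state=s2 head=2 tape=cc[_]cbca   (s2,_)→(s1,c,→)
state=s1 head=3 tape=ccc[c]bca   (s1,c)→(s1,_,→)
state=s1 head=4 tape=ccc_[b]ca   (s1,b)→(s4,b,→)
state=s4 head=5 tape=ccc_b[c]a   (s4,c)→(sH,a,←)
state=sH head=4 tape=ccc_[b]aa
The non-blank tape span at halt is ccc_baa.

ccc_baa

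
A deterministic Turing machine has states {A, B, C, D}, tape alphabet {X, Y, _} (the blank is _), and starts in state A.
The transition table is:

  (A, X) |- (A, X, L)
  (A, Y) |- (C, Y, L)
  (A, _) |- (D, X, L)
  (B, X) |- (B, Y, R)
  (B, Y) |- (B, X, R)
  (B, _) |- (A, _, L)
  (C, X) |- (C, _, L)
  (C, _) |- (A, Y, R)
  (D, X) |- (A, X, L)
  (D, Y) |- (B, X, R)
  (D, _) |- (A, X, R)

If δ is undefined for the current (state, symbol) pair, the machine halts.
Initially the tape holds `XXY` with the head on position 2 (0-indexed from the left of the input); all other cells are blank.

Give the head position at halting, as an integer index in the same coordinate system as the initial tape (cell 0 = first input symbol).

-2

state=A head=2 tape=___XX[Y]   (A,Y)→(C,Y,L)
state=C head=1 tape=___X[X]Y   (C,X)→(C,_,L)
state=C head=0 tape=___[X]_Y   (C,X)→(C,_,L)
state=C head=-1 tape=__[_]__Y   (C,_)→(A,Y,R)
state=A head=0 tape=__Y[_]_Y   (A,_)→(D,X,L)
state=D head=-1 tape=__[Y]X_Y   (D,Y)→(B,X,R)
state=B head=0 tape=__X[X]_Y   (B,X)→(B,Y,R)
state=B head=1 tape=__XY[_]Y   (B,_)→(A,_,L)
state=A head=0 tape=__X[Y]_Y   (A,Y)→(C,Y,L)
state=C head=-1 tape=__[X]Y_Y   (C,X)→(C,_,L)
state=C head=-2 tape=_[_]_Y_Y   (C,_)→(A,Y,R)
state=A head=-1 tape=_Y[_]Y_Y   (A,_)→(D,X,L)
state=D head=-2 tape=_[Y]XY_Y   (D,Y)→(B,X,R)
state=B head=-1 tape=_X[X]Y_Y   (B,X)→(B,Y,R)
state=B head=0 tape=_XY[Y]_Y   (B,Y)→(B,X,R)
state=B head=1 tape=_XYX[_]Y   (B,_)→(A,_,L)
state=A head=0 tape=_XY[X]_Y   (A,X)→(A,X,L)
state=A head=-1 tape=_X[Y]X_Y   (A,Y)→(C,Y,L)
state=C head=-2 tape=_[X]YX_Y   (C,X)→(C,_,L)
state=C head=-3 tape=[_]_YX_Y   (C,_)→(A,Y,R)
state=A head=-2 tape=Y[_]YX_Y   (A,_)→(D,X,L)
state=D head=-3 tape=[Y]XYX_Y   (D,Y)→(B,X,R)
state=B head=-2 tape=X[X]YX_Y   (B,X)→(B,Y,R)
state=B head=-1 tape=XY[Y]X_Y   (B,Y)→(B,X,R)
state=B head=0 tape=XYX[X]_Y   (B,X)→(B,Y,R)
state=B head=1 tape=XYXY[_]Y   (B,_)→(A,_,L)
state=A head=0 tape=XYX[Y]_Y   (A,Y)→(C,Y,L)
state=C head=-1 tape=XY[X]Y_Y   (C,X)→(C,_,L)
state=C head=-2 tape=X[Y]_Y_Y
At halt the head is at cell -2.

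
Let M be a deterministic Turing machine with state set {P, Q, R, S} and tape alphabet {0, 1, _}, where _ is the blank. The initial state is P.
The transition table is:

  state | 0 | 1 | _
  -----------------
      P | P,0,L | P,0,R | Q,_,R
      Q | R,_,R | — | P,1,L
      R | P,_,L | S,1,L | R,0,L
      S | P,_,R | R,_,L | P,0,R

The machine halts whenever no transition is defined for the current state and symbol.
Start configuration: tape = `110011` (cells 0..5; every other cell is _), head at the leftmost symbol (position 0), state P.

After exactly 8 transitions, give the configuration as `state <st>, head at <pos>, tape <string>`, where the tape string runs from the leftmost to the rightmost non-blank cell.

P | _[1]10011   read 1 → write 0, move R, go to P
P | _0[1]0011   read 1 → write 0, move R, go to P
P | _00[0]011   read 0 → write 0, move L, go to P
P | _0[0]0011   read 0 → write 0, move L, go to P
P | _[0]00011   read 0 → write 0, move L, go to P
P | [_]000011   read _ → write _, move R, go to Q
Q | _[0]00011   read 0 → write _, move R, go to R
R | __[0]0011   read 0 → write _, move L, go to P
P | _[_]_0011
After 8 steps: state P, head at 0, tape 0011.

state P, head at 0, tape 0011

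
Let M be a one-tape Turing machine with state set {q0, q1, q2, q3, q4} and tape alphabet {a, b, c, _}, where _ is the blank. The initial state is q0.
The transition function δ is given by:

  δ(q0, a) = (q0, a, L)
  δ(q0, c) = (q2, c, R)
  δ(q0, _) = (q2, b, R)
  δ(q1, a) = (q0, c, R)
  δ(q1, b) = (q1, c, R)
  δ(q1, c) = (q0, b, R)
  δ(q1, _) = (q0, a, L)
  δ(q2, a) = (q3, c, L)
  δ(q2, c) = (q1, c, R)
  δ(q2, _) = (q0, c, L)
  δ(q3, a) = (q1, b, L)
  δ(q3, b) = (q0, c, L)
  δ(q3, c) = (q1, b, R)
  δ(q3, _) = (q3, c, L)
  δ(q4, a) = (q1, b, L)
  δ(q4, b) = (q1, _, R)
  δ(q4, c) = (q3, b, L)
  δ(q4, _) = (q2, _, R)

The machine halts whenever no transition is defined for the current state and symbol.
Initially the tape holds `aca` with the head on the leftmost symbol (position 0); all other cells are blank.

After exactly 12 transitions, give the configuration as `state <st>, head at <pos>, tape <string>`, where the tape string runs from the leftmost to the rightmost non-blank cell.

q0 | __[a]ca__   read a → write a, move L, go to q0
q0 | _[_]aca__   read _ → write b, move R, go to q2
q2 | _b[a]ca__   read a → write c, move L, go to q3
q3 | _[b]cca__   read b → write c, move L, go to q0
q0 | [_]ccca__   read _ → write b, move R, go to q2
q2 | b[c]cca__   read c → write c, move R, go to q1
q1 | bc[c]ca__   read c → write b, move R, go to q0
q0 | bcb[c]a__   read c → write c, move R, go to q2
q2 | bcbc[a]__   read a → write c, move L, go to q3
q3 | bcb[c]c__   read c → write b, move R, go to q1
q1 | bcbb[c]__   read c → write b, move R, go to q0
q0 | bcbbb[_]_   read _ → write b, move R, go to q2
q2 | bcbbbb[_]
After 12 steps: state q2, head at 4, tape bcbbbb.

state q2, head at 4, tape bcbbbb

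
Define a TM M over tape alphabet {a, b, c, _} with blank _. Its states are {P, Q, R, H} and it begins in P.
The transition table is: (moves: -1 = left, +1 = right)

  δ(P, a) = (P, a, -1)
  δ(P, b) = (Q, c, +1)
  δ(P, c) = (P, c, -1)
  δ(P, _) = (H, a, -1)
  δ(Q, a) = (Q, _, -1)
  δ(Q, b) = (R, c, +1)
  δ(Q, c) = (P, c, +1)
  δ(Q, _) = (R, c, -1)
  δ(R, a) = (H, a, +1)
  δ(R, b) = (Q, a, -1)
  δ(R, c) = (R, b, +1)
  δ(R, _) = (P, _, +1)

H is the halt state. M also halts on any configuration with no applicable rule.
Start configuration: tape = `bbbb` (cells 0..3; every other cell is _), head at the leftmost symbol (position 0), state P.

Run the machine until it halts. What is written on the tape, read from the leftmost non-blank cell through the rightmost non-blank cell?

state=P head=0 tape=__[b]bbb   (P,b)→(Q,c,+1)
state=Q head=1 tape=__c[b]bb   (Q,b)→(R,c,+1)
state=R head=2 tape=__cc[b]b   (R,b)→(Q,a,-1)
state=Q head=1 tape=__c[c]ab   (Q,c)→(P,c,+1)
state=P head=2 tape=__cc[a]b   (P,a)→(P,a,-1)
state=P head=1 tape=__c[c]ab   (P,c)→(P,c,-1)
state=P head=0 tape=__[c]cab   (P,c)→(P,c,-1)
state=P head=-1 tape=_[_]ccab   (P,_)→(H,a,-1)
state=H head=-2 tape=[_]accab
The non-blank tape span at halt is accab.

accab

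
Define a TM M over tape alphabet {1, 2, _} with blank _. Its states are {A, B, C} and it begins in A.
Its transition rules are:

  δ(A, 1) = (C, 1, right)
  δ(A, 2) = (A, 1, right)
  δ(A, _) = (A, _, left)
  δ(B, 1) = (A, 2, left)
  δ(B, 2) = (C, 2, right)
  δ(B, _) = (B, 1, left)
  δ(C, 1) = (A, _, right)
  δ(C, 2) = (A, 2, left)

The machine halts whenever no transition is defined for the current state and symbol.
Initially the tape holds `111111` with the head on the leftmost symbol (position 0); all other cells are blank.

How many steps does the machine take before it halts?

9

A | [1]11111_   read 1 → write 1, move right, go to C
C | 1[1]1111_   read 1 → write _, move right, go to A
A | 1_[1]111_   read 1 → write 1, move right, go to C
C | 1_1[1]11_   read 1 → write _, move right, go to A
A | 1_1_[1]1_   read 1 → write 1, move right, go to C
C | 1_1_1[1]_   read 1 → write _, move right, go to A
A | 1_1_1_[_]   read _ → write _, move left, go to A
A | 1_1_1[_]_   read _ → write _, move left, go to A
A | 1_1_[1]__   read 1 → write 1, move right, go to C
C | 1_1_1[_]_
M halts after 9 transitions.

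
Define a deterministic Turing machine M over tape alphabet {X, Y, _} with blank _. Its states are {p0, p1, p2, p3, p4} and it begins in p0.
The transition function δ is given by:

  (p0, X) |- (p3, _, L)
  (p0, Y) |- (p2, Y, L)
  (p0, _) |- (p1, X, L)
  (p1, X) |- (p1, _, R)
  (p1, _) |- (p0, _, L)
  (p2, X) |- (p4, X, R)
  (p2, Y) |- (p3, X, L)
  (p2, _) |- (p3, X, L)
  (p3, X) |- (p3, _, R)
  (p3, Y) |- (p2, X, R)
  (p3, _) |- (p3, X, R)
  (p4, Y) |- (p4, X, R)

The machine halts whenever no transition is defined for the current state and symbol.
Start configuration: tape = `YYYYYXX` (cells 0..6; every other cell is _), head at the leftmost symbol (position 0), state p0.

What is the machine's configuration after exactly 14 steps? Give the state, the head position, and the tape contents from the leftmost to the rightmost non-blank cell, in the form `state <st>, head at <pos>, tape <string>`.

state=p0 head=0 tape=__[Y]YYYYXX   (p0,Y)→(p2,Y,L)
state=p2 head=-1 tape=_[_]YYYYYXX   (p2,_)→(p3,X,L)
state=p3 head=-2 tape=[_]XYYYYYXX   (p3,_)→(p3,X,R)
state=p3 head=-1 tape=X[X]YYYYYXX   (p3,X)→(p3,_,R)
state=p3 head=0 tape=X_[Y]YYYYXX   (p3,Y)→(p2,X,R)
state=p2 head=1 tape=X_X[Y]YYYXX   (p2,Y)→(p3,X,L)
state=p3 head=0 tape=X_[X]XYYYXX   (p3,X)→(p3,_,R)
state=p3 head=1 tape=X__[X]YYYXX   (p3,X)→(p3,_,R)
state=p3 head=2 tape=X___[Y]YYXX   (p3,Y)→(p2,X,R)
state=p2 head=3 tape=X___X[Y]YXX   (p2,Y)→(p3,X,L)
state=p3 head=2 tape=X___[X]XYXX   (p3,X)→(p3,_,R)
state=p3 head=3 tape=X____[X]YXX   (p3,X)→(p3,_,R)
state=p3 head=4 tape=X_____[Y]XX   (p3,Y)→(p2,X,R)
state=p2 head=5 tape=X_____X[X]X   (p2,X)→(p4,X,R)
state=p4 head=6 tape=X_____XX[X]
After 14 steps: state p4, head at 6, tape X_____XXX.

state p4, head at 6, tape X_____XXX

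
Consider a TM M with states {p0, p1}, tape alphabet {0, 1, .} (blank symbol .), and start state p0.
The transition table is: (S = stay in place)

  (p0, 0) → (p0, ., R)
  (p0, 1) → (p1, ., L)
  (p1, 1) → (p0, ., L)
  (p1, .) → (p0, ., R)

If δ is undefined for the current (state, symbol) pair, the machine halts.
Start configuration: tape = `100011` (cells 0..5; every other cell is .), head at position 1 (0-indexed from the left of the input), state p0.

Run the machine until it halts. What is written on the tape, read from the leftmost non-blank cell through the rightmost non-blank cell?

state=p0 head=1 tape=1[0]0011   (p0,0)→(p0,.,R)
state=p0 head=2 tape=1.[0]011   (p0,0)→(p0,.,R)
state=p0 head=3 tape=1..[0]11   (p0,0)→(p0,.,R)
state=p0 head=4 tape=1...[1]1   (p0,1)→(p1,.,L)
state=p1 head=3 tape=1..[.].1   (p1,.)→(p0,.,R)
state=p0 head=4 tape=1...[.]1
The non-blank tape span at halt is 1....1.

1....1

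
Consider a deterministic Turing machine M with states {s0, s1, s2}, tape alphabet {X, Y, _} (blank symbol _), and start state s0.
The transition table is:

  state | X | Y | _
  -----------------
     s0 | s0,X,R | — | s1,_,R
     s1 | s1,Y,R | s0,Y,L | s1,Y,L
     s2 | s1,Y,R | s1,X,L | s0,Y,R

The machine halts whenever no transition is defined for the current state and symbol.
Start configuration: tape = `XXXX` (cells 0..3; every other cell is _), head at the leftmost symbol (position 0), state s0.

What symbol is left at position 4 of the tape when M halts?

Y

s0 | [X]XXX__   read X → write X, move R, go to s0
s0 | X[X]XX__   read X → write X, move R, go to s0
s0 | XX[X]X__   read X → write X, move R, go to s0
s0 | XXX[X]__   read X → write X, move R, go to s0
s0 | XXXX[_]_   read _ → write _, move R, go to s1
s1 | XXXX_[_]   read _ → write Y, move L, go to s1
s1 | XXXX[_]Y   read _ → write Y, move L, go to s1
s1 | XXX[X]YY   read X → write Y, move R, go to s1
s1 | XXXY[Y]Y   read Y → write Y, move L, go to s0
s0 | XXX[Y]YY
Cell 4 holds Y when M halts.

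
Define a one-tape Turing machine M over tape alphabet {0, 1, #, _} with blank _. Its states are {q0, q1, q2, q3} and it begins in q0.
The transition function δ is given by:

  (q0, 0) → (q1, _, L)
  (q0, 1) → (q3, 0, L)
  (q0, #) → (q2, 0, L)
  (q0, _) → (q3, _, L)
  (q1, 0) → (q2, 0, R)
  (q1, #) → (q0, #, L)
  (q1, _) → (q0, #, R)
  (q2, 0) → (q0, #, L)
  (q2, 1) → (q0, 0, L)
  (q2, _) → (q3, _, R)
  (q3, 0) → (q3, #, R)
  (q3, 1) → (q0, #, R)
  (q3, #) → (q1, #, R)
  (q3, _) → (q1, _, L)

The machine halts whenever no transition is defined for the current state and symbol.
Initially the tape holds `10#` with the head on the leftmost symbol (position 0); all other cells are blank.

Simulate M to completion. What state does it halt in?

state=q0 head=0 tape=___[1]0#   (q0,1)→(q3,0,L)
state=q3 head=-1 tape=__[_]00#   (q3,_)→(q1,_,L)
state=q1 head=-2 tape=_[_]_00#   (q1,_)→(q0,#,R)
state=q0 head=-1 tape=_#[_]00#   (q0,_)→(q3,_,L)
state=q3 head=-2 tape=_[#]_00#   (q3,#)→(q1,#,R)
state=q1 head=-1 tape=_#[_]00#   (q1,_)→(q0,#,R)
state=q0 head=0 tape=_##[0]0#   (q0,0)→(q1,_,L)
state=q1 head=-1 tape=_#[#]_0#   (q1,#)→(q0,#,L)
state=q0 head=-2 tape=_[#]#_0#   (q0,#)→(q2,0,L)
state=q2 head=-3 tape=[_]0#_0#   (q2,_)→(q3,_,R)
state=q3 head=-2 tape=_[0]#_0#   (q3,0)→(q3,#,R)
state=q3 head=-1 tape=_#[#]_0#   (q3,#)→(q1,#,R)
state=q1 head=0 tape=_##[_]0#   (q1,_)→(q0,#,R)
state=q0 head=1 tape=_###[0]#   (q0,0)→(q1,_,L)
state=q1 head=0 tape=_##[#]_#   (q1,#)→(q0,#,L)
state=q0 head=-1 tape=_#[#]#_#   (q0,#)→(q2,0,L)
state=q2 head=-2 tape=_[#]0#_#
No transition is defined for (q2, #); M halts in state q2.

q2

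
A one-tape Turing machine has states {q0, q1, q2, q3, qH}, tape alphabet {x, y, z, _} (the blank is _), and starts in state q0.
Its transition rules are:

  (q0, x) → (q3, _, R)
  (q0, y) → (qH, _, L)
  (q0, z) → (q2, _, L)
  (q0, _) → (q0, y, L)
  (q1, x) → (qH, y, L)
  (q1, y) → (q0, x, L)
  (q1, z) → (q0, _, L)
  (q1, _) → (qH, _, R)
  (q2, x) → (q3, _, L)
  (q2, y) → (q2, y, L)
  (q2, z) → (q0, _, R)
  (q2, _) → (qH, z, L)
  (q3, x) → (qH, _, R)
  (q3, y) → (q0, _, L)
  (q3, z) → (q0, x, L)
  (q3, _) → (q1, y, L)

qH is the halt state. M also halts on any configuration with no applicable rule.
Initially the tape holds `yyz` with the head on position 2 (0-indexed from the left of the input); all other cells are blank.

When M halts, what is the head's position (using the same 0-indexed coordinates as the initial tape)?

q0 | __yy[z]   read z → write _, move L, go to q2
q2 | __y[y]_   read y → write y, move L, go to q2
q2 | __[y]y_   read y → write y, move L, go to q2
q2 | _[_]yy_   read _ → write z, move L, go to qH
qH | [_]zyy_
At halt the head is at cell -2.

-2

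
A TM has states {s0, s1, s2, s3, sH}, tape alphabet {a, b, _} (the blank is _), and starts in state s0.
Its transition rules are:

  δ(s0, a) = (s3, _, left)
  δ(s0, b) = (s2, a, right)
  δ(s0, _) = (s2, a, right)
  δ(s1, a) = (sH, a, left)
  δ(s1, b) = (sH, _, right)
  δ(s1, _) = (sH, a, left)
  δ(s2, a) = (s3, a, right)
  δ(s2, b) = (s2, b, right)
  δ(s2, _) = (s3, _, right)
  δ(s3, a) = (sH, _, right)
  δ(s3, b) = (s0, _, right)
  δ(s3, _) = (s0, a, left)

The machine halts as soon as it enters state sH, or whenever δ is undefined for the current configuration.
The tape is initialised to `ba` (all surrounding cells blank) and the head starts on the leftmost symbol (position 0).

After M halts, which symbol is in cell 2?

a

s0 | [b]a_   read b → write a, move right, go to s2
s2 | a[a]_   read a → write a, move right, go to s3
s3 | aa[_]   read _ → write a, move left, go to s0
s0 | a[a]a   read a → write _, move left, go to s3
s3 | [a]_a   read a → write _, move right, go to sH
sH | _[_]a
Cell 2 holds a when M halts.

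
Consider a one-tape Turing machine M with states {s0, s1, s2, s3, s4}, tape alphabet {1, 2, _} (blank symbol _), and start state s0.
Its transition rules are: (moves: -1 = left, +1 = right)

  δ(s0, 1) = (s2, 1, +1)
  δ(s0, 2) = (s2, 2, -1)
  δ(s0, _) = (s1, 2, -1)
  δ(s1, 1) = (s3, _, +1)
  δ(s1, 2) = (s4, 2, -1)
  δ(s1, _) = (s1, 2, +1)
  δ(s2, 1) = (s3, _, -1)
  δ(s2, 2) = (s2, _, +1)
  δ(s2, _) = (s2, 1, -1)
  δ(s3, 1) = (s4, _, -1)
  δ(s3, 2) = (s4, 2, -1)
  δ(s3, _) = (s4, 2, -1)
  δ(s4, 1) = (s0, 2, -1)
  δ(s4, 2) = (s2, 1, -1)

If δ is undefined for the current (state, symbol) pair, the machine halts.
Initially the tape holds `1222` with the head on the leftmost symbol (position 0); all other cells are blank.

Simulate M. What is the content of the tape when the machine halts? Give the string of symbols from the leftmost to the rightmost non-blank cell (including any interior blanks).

2_1111

state=s0 head=0 tape=__[1]222_   (s0,1)→(s2,1,+1)
state=s2 head=1 tape=__1[2]22_   (s2,2)→(s2,_,+1)
state=s2 head=2 tape=__1_[2]2_   (s2,2)→(s2,_,+1)
state=s2 head=3 tape=__1__[2]_   (s2,2)→(s2,_,+1)
state=s2 head=4 tape=__1___[_]   (s2,_)→(s2,1,-1)
state=s2 head=3 tape=__1__[_]1   (s2,_)→(s2,1,-1)
state=s2 head=2 tape=__1_[_]11   (s2,_)→(s2,1,-1)
state=s2 head=1 tape=__1[_]111   (s2,_)→(s2,1,-1)
state=s2 head=0 tape=__[1]1111   (s2,1)→(s3,_,-1)
state=s3 head=-1 tape=_[_]_1111   (s3,_)→(s4,2,-1)
state=s4 head=-2 tape=[_]2_1111
The non-blank tape span at halt is 2_1111.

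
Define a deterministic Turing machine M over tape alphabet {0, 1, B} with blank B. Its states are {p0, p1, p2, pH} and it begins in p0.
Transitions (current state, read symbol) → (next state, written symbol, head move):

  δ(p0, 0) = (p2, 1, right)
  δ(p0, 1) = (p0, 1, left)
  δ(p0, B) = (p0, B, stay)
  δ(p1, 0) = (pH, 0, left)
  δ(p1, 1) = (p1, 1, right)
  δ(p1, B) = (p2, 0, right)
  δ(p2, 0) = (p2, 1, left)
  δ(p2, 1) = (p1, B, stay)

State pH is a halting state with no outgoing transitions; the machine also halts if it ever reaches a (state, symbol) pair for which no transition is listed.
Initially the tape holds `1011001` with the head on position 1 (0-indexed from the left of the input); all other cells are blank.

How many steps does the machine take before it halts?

p0 | 1[0]11001B   read 0 → write 1, move right, go to p2
p2 | 11[1]1001B   read 1 → write B, move stay, go to p1
p1 | 11[B]1001B   read B → write 0, move right, go to p2
p2 | 110[1]001B   read 1 → write B, move stay, go to p1
p1 | 110[B]001B   read B → write 0, move right, go to p2
p2 | 1100[0]01B   read 0 → write 1, move left, go to p2
p2 | 110[0]101B   read 0 → write 1, move left, go to p2
p2 | 11[0]1101B   read 0 → write 1, move left, go to p2
p2 | 1[1]11101B   read 1 → write B, move stay, go to p1
p1 | 1[B]11101B   read B → write 0, move right, go to p2
p2 | 10[1]1101B   read 1 → write B, move stay, go to p1
p1 | 10[B]1101B   read B → write 0, move right, go to p2
p2 | 100[1]101B   read 1 → write B, move stay, go to p1
p1 | 100[B]101B   read B → write 0, move right, go to p2
p2 | 1000[1]01B   read 1 → write B, move stay, go to p1
p1 | 1000[B]01B   read B → write 0, move right, go to p2
p2 | 10000[0]1B   read 0 → write 1, move left, go to p2
p2 | 1000[0]11B   read 0 → write 1, move left, go to p2
p2 | 100[0]111B   read 0 → write 1, move left, go to p2
p2 | 10[0]1111B   read 0 → write 1, move left, go to p2
p2 | 1[0]11111B   read 0 → write 1, move left, go to p2
p2 | [1]111111B   read 1 → write B, move stay, go to p1
p1 | [B]111111B   read B → write 0, move right, go to p2
p2 | 0[1]11111B   read 1 → write B, move stay, go to p1
p1 | 0[B]11111B   read B → write 0, move right, go to p2
p2 | 00[1]1111B   read 1 → write B, move stay, go to p1
p1 | 00[B]1111B   read B → write 0, move right, go to p2
p2 | 000[1]111B   read 1 → write B, move stay, go to p1
p1 | 000[B]111B   read B → write 0, move right, go to p2
p2 | 0000[1]11B   read 1 → write B, move stay, go to p1
p1 | 0000[B]11B   read B → write 0, move right, go to p2
p2 | 00000[1]1B   read 1 → write B, move stay, go to p1
p1 | 00000[B]1B   read B → write 0, move right, go to p2
p2 | 000000[1]B   read 1 → write B, move stay, go to p1
p1 | 000000[B]B   read B → write 0, move right, go to p2
p2 | 0000000[B]
M halts after 35 transitions.

35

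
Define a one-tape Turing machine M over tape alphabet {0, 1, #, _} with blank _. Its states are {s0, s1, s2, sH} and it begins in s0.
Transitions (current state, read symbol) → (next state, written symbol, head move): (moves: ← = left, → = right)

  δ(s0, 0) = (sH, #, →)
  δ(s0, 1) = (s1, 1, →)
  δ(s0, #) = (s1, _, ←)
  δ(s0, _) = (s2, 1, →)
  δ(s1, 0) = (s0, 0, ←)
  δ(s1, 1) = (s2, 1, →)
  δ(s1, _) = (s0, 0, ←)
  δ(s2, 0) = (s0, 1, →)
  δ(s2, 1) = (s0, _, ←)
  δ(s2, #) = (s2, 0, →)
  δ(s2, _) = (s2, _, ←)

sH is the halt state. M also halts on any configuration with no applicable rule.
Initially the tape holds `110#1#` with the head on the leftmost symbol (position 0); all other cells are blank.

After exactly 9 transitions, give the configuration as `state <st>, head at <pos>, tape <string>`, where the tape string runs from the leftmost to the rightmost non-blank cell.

state s0, head at 1, tape 110_1#

state=s0 head=0 tape=[1]10#1#   (s0,1)→(s1,1,→)
state=s1 head=1 tape=1[1]0#1#   (s1,1)→(s2,1,→)
state=s2 head=2 tape=11[0]#1#   (s2,0)→(s0,1,→)
state=s0 head=3 tape=111[#]1#   (s0,#)→(s1,_,←)
state=s1 head=2 tape=11[1]_1#   (s1,1)→(s2,1,→)
state=s2 head=3 tape=111[_]1#   (s2,_)→(s2,_,←)
state=s2 head=2 tape=11[1]_1#   (s2,1)→(s0,_,←)
state=s0 head=1 tape=1[1]__1#   (s0,1)→(s1,1,→)
state=s1 head=2 tape=11[_]_1#   (s1,_)→(s0,0,←)
state=s0 head=1 tape=1[1]0_1#
After 9 steps: state s0, head at 1, tape 110_1#.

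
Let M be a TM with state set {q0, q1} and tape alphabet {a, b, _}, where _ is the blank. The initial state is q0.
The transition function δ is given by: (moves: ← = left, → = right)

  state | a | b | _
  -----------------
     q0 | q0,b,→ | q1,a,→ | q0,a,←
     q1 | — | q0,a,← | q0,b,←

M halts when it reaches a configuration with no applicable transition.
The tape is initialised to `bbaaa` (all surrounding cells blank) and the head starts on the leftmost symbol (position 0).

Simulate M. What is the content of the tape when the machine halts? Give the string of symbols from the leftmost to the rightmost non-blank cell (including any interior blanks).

q0 | [b]baaa_   read b → write a, move →, go to q1
q1 | a[b]aaa_   read b → write a, move ←, go to q0
q0 | [a]aaaa_   read a → write b, move →, go to q0
q0 | b[a]aaa_   read a → write b, move →, go to q0
q0 | bb[a]aa_   read a → write b, move →, go to q0
q0 | bbb[a]a_   read a → write b, move →, go to q0
q0 | bbbb[a]_   read a → write b, move →, go to q0
q0 | bbbbb[_]   read _ → write a, move ←, go to q0
q0 | bbbb[b]a   read b → write a, move →, go to q1
q1 | bbbba[a]
The non-blank tape span at halt is bbbbaa.

bbbbaa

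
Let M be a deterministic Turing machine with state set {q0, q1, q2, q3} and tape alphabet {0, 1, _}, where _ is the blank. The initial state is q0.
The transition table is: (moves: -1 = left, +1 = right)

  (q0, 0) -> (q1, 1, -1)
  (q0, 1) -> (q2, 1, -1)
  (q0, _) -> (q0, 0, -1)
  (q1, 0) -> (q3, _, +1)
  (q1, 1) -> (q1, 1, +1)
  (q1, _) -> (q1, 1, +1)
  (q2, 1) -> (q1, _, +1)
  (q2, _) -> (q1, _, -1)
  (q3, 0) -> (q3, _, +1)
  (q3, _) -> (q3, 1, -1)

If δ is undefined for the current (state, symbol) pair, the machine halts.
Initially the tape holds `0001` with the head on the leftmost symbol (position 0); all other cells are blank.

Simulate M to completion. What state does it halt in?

q3

state=q0 head=0 tape=_[0]001   (q0,0)→(q1,1,-1)
state=q1 head=-1 tape=[_]1001   (q1,_)→(q1,1,+1)
state=q1 head=0 tape=1[1]001   (q1,1)→(q1,1,+1)
state=q1 head=1 tape=11[0]01   (q1,0)→(q3,_,+1)
state=q3 head=2 tape=11_[0]1   (q3,0)→(q3,_,+1)
state=q3 head=3 tape=11__[1]
No transition is defined for (q3, 1); M halts in state q3.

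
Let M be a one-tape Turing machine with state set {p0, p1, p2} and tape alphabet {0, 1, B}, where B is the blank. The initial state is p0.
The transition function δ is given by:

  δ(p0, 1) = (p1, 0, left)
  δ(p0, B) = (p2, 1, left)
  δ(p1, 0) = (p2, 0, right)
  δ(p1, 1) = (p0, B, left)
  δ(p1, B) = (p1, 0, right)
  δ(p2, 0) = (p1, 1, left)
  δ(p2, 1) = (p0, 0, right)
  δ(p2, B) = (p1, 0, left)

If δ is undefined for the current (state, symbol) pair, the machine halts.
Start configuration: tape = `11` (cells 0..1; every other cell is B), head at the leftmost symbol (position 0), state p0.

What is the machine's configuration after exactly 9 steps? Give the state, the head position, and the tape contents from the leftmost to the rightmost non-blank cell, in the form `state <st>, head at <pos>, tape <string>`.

p0 | B[1]1B   read 1 → write 0, move left, go to p1
p1 | [B]01B   read B → write 0, move right, go to p1
p1 | 0[0]1B   read 0 → write 0, move right, go to p2
p2 | 00[1]B   read 1 → write 0, move right, go to p0
p0 | 000[B]   read B → write 1, move left, go to p2
p2 | 00[0]1   read 0 → write 1, move left, go to p1
p1 | 0[0]11   read 0 → write 0, move right, go to p2
p2 | 00[1]1   read 1 → write 0, move right, go to p0
p0 | 000[1]   read 1 → write 0, move left, go to p1
p1 | 00[0]0
After 9 steps: state p1, head at 1, tape 0000.

state p1, head at 1, tape 0000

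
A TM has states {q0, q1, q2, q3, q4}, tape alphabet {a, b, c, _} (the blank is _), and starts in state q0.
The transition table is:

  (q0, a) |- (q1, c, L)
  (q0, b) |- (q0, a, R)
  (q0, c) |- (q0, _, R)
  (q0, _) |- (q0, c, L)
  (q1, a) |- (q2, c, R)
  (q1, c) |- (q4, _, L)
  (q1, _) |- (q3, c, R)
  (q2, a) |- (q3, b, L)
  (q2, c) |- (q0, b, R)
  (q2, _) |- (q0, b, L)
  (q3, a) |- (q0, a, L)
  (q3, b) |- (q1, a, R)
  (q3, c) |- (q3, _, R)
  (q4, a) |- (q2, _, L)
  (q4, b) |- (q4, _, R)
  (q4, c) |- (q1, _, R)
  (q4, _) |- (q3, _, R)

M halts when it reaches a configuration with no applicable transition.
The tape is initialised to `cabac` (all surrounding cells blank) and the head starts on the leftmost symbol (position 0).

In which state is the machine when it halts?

state=q0 head=0 tape=[c]abac__   (q0,c)→(q0,_,R)
state=q0 head=1 tape=_[a]bac__   (q0,a)→(q1,c,L)
state=q1 head=0 tape=[_]cbac__   (q1,_)→(q3,c,R)
state=q3 head=1 tape=c[c]bac__   (q3,c)→(q3,_,R)
state=q3 head=2 tape=c_[b]ac__   (q3,b)→(q1,a,R)
state=q1 head=3 tape=c_a[a]c__   (q1,a)→(q2,c,R)
state=q2 head=4 tape=c_ac[c]__   (q2,c)→(q0,b,R)
state=q0 head=5 tape=c_acb[_]_   (q0,_)→(q0,c,L)
state=q0 head=4 tape=c_ac[b]c_   (q0,b)→(q0,a,R)
state=q0 head=5 tape=c_aca[c]_   (q0,c)→(q0,_,R)
state=q0 head=6 tape=c_aca_[_]   (q0,_)→(q0,c,L)
state=q0 head=5 tape=c_aca[_]c   (q0,_)→(q0,c,L)
state=q0 head=4 tape=c_ac[a]cc   (q0,a)→(q1,c,L)
state=q1 head=3 tape=c_a[c]ccc   (q1,c)→(q4,_,L)
state=q4 head=2 tape=c_[a]_ccc   (q4,a)→(q2,_,L)
state=q2 head=1 tape=c[_]__ccc   (q2,_)→(q0,b,L)
state=q0 head=0 tape=[c]b__ccc   (q0,c)→(q0,_,R)
state=q0 head=1 tape=_[b]__ccc   (q0,b)→(q0,a,R)
state=q0 head=2 tape=_a[_]_ccc   (q0,_)→(q0,c,L)
state=q0 head=1 tape=_[a]c_ccc   (q0,a)→(q1,c,L)
state=q1 head=0 tape=[_]cc_ccc   (q1,_)→(q3,c,R)
state=q3 head=1 tape=c[c]c_ccc   (q3,c)→(q3,_,R)
state=q3 head=2 tape=c_[c]_ccc   (q3,c)→(q3,_,R)
state=q3 head=3 tape=c__[_]ccc
No transition is defined for (q3, _); M halts in state q3.

q3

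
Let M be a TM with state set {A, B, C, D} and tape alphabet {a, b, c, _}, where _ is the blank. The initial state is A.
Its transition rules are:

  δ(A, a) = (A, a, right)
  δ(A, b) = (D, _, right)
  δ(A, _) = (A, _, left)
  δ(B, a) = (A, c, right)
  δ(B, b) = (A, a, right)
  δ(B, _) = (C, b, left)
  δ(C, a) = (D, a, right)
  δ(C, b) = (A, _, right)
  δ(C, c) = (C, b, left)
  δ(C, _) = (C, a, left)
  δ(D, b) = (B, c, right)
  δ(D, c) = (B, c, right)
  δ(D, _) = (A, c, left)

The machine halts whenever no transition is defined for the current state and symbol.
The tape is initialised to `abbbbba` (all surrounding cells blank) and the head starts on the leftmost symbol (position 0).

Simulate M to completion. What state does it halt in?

state=A head=0 tape=[a]bbbbba_   (A,a)→(A,a,right)
state=A head=1 tape=a[b]bbbba_   (A,b)→(D,_,right)
state=D head=2 tape=a_[b]bbba_   (D,b)→(B,c,right)
state=B head=3 tape=a_c[b]bba_   (B,b)→(A,a,right)
state=A head=4 tape=a_ca[b]ba_   (A,b)→(D,_,right)
state=D head=5 tape=a_ca_[b]a_   (D,b)→(B,c,right)
state=B head=6 tape=a_ca_c[a]_   (B,a)→(A,c,right)
state=A head=7 tape=a_ca_cc[_]   (A,_)→(A,_,left)
state=A head=6 tape=a_ca_c[c]_
No transition is defined for (A, c); M halts in state A.

A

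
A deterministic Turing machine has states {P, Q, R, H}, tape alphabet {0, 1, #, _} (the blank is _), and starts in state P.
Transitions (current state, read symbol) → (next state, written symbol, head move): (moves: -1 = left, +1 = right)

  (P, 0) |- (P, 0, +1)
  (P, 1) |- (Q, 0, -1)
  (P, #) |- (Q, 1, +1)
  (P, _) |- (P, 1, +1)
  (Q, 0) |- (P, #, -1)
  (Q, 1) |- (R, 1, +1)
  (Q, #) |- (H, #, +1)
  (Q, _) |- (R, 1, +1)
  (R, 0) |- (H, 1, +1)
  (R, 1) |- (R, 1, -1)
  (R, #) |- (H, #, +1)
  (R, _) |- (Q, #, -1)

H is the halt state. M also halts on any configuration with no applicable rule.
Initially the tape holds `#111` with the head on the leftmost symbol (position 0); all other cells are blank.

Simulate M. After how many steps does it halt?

8

P | __[#]111   read # → write 1, move +1, go to Q
Q | __1[1]11   read 1 → write 1, move +1, go to R
R | __11[1]1   read 1 → write 1, move -1, go to R
R | __1[1]11   read 1 → write 1, move -1, go to R
R | __[1]111   read 1 → write 1, move -1, go to R
R | _[_]1111   read _ → write #, move -1, go to Q
Q | [_]#1111   read _ → write 1, move +1, go to R
R | 1[#]1111   read # → write #, move +1, go to H
H | 1#[1]111
M halts after 8 transitions.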